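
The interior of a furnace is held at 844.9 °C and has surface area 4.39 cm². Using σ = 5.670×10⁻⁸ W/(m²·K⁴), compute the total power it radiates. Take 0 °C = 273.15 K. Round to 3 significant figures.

T = 844.9 °C + 273.15 = 1118.05 K.
Area A = 4.39 cm² = 4.39×10⁻⁴ m².
P = σAT⁴ = 5.670×10⁻⁸ × 4.39×10⁻⁴ × (1118.05)⁴ = 38.9 W.

P ≈ 38.9 W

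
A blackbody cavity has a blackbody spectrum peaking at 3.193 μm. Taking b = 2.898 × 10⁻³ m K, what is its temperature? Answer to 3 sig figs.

T ≈ 908 K

Wien's law gives T = b/λ_max = (2.898×10⁻³ m·K)/(3.193×10⁻⁶ m) = 908 K.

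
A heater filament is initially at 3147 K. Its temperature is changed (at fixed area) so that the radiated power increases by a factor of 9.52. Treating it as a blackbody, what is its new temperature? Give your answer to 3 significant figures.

P ∝ T⁴, so T₂/T₁ = (P₂/P₁)^(1/4) = (9.52)^(1/4) = 1.75654.
T₂ = 3147 × 1.75654 = 5.53×10³ K.

T₂ ≈ 5.53×10³ K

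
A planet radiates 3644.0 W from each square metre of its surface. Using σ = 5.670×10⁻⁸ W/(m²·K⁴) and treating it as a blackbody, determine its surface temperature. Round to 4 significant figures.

I = σT⁴, so T = (I/σ)^(1/4) = (3644.0/(5.670×10⁻⁸))^(1/4) = 503.5 K.

T ≈ 503.5 K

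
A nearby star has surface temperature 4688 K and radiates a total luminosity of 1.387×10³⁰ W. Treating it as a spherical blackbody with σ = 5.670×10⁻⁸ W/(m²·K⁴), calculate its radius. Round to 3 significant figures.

L = 4πR²σT⁴ ⇒ R = √(L/(4πσT⁴)).
σT⁴ = 2.73863×10⁷ W/m², so R = √(1.387×10³⁰/(4π×2.73863×10⁷)) = 6.35×10¹⁰ m.

R ≈ 6.35×10¹⁰ m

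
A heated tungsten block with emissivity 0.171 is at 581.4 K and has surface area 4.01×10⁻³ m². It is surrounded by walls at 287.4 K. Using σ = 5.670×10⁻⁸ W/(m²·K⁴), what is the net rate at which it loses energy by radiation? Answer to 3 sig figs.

Net loss ≈ 4.18 W

Area A = 4.01×10⁻³ m².
Net radiated power P_net = εσA(T⁴ − T₀⁴) = 0.171×5.670×10⁻⁸×4.01×10⁻³×(581.4⁴ − 287.4⁴).
T⁴ − T₀⁴ = 1.14262×10¹¹ − 6.82256×10⁹ = 1.07439×10¹¹ K⁴, so P_net = 4.18 W.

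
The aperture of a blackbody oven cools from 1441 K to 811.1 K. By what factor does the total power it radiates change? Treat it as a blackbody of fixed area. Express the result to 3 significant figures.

P ∝ T⁴, so P₂/P₁ = (T₂/T₁)⁴ = (811.1/1441)⁴ = (0.562873)⁴ = 0.100.

P₂/P₁ ≈ 0.100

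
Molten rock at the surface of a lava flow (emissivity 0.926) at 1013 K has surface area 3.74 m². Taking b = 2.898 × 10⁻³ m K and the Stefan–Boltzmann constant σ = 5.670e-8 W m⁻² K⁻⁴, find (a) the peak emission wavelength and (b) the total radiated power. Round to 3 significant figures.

λ_max ≈ 2.86 μm; P ≈ 2.07×10⁵ W

(a) λ_max = b/T = 2.898×10⁻³/1013 = 2.861×10⁻⁶ m = 2.86 μm.
Area A = 3.74 m².
(b) P = εσAT⁴ = 0.926×5.670×10⁻⁸×3.74×(1013)⁴ = 2.07×10⁵ W.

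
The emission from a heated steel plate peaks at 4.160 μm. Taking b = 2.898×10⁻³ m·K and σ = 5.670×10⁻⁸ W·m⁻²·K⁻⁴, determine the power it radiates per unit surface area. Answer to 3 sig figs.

Wien's law: T = b/λ_max = 2.898×10⁻³/4.160×10⁻⁶ = 696.635 K.
Then I = σT⁴ = 5.670×10⁻⁸×(696.635)⁴ = 1.34×10⁴ W/m².

I ≈ 1.34×10⁴ W/m²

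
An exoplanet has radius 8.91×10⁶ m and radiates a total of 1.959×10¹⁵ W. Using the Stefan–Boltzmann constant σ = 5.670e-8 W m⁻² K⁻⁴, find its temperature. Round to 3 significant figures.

Surface area A = 4πR² = 4π(8.91×10⁶ m)² = 9.97620×10¹⁴ m².
P = σAT⁴ ⇒ T = (P/(σA))^(1/4) = (1.959×10¹⁵/(5.670×10⁻⁸×9.97620×10¹⁴))^(1/4) = 76.7 K.

T ≈ 76.7 K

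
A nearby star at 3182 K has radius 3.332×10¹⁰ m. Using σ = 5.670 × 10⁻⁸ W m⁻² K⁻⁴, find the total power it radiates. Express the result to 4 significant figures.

P ≈ 8.110×10²⁸ W

Surface area A = 4πR² = 4π(3.332×10¹⁰ m)² = 1.39515×10²² m².
P = σAT⁴ = 5.670×10⁻⁸ × 1.39515×10²² × (3182)⁴ = 8.110×10²⁸ W.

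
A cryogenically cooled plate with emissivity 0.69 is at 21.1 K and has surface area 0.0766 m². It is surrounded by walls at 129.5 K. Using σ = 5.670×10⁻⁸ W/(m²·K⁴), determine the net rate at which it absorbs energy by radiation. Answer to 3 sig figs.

Area A = 0.0766 m².
Net radiated power P_net = εσA(T⁴ − T₀⁴) = 0.69×5.670×10⁻⁸×0.0766×(21.1⁴ − 129.5⁴).
T⁴ − T₀⁴ = 1.98212×10⁵ − 2.81241×10⁸ = -2.81043×10⁸ K⁴, so P_net = -0.842 W — negative, meaning a net gain of 0.842 W.

Net gain ≈ 0.842 W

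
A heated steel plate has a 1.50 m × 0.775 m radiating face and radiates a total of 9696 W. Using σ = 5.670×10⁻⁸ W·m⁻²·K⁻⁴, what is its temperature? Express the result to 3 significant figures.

T ≈ 619 K

Area A = 1.50 × 0.775 = 1.1625 m².
P = σAT⁴ ⇒ T = (P/(σA))^(1/4) = (9696/(5.670×10⁻⁸×1.1625))^(1/4) = 619 K.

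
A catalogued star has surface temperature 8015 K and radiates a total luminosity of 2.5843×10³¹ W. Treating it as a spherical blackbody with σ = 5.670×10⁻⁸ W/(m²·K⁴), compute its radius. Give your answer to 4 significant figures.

L = 4πR²σT⁴ ⇒ R = √(L/(4πσT⁴)).
σT⁴ = 2.33990×10⁸ W/m², so R = √(2.5843×10³¹/(4π×2.33990×10⁸)) = 9.375×10¹⁰ m.

R ≈ 9.375×10¹⁰ m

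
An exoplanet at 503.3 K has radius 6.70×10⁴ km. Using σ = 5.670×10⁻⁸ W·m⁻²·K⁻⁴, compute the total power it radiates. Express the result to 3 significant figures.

Surface area A = 4πR² = 4π(6.70×10⁷ m)² = 5.64104×10¹⁶ m².
P = σAT⁴ = 5.670×10⁻⁸ × 5.64104×10¹⁶ × (503.3)⁴ = 2.05×10²⁰ W.

P ≈ 2.05×10²⁰ W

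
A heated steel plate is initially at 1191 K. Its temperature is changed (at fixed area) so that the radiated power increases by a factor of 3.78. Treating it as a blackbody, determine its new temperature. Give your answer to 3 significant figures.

P ∝ T⁴, so T₂/T₁ = (P₂/P₁)^(1/4) = (3.78)^(1/4) = 1.39435.
T₂ = 1191 × 1.39435 = 1.66×10³ K.

T₂ ≈ 1.66×10³ K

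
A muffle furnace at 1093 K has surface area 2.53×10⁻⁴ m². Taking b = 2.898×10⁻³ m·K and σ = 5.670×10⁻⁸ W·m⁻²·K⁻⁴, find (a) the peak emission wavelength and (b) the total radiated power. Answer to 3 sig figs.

(a) λ_max = b/T = 2.898×10⁻³/1093 = 2.651×10⁻⁶ m = 2.65 μm.
Area A = 2.53×10⁻⁴ m².
(b) P = σAT⁴ = 5.670×10⁻⁸×2.53×10⁻⁴×(1093)⁴ = 20.5 W.

λ_max ≈ 2.65 μm; P ≈ 20.5 W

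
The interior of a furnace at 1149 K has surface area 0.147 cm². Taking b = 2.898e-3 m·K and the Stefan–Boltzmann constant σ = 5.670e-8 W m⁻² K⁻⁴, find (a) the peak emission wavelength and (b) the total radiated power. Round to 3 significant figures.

λ_max ≈ 2.52×10³ nm; P ≈ 1.45 W

(a) λ_max = b/T = 2.898×10⁻³/1149 = 2.522×10⁻⁶ m = 2.52×10³ nm.
Area A = 0.147 cm² = 1.47×10⁻⁵ m².
(b) P = σAT⁴ = 5.670×10⁻⁸×1.47×10⁻⁵×(1149)⁴ = 1.45 W.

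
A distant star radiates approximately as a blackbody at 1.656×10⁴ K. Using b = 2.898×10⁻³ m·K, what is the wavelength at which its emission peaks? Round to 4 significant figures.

Wien's displacement law: λ_max = b/T = (2.898×10⁻³ m·K)/(1.656×10⁴ K) = 1.7500×10⁻⁷ m.
That is 175.0 nm, in the ultraviolet range.

λ_max ≈ 175.0 nm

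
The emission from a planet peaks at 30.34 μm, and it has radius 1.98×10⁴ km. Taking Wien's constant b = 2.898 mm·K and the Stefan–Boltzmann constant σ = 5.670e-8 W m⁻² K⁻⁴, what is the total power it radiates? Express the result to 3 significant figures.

P ≈ 2.33×10¹⁶ W

Wien's law: T = b/λ_max = 2.898×10⁻³/3.034×10⁻⁵ = 95.5175 K.
Surface area A = 4πR² = 4π(1.98×10⁷ m)² = 4.92652×10¹⁵ m².
Then P = σAT⁴ = 5.670×10⁻⁸×4.92652×10¹⁵×(95.5175)⁴ = 2.33×10¹⁶ W.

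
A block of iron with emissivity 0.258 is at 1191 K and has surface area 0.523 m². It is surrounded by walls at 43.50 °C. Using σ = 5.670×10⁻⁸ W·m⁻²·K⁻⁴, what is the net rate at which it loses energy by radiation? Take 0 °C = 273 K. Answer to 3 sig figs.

Net loss ≈ 1.53×10⁴ W

Surroundings: T = 43.50 °C + 273 = 316.50 K.
Area A = 0.523 m².
Net radiated power P_net = εσA(T⁴ − T₀⁴) = 0.258×5.670×10⁻⁸×0.523×(1191⁴ − 316.50⁴).
T⁴ − T₀⁴ = 2.01209×10¹² − 1.00345×10¹⁰ = 2.00206×10¹² K⁴, so P_net = 1.53×10⁴ W.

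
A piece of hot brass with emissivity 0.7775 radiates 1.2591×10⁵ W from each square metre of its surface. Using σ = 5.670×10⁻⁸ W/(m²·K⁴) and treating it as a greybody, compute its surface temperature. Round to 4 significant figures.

T ≈ 1300 K

I = εσT⁴, so T = (I/εσ)^(1/4) = (1.2591×10⁵/(0.7775×5.670×10⁻⁸))^(1/4) = 1300 K.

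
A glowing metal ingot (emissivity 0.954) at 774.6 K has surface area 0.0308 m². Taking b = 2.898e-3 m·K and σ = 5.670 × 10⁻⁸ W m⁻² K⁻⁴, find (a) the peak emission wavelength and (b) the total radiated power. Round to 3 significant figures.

λ_max ≈ 3.74 μm; P ≈ 600 W

(a) λ_max = b/T = 2.898×10⁻³/774.6 = 3.741×10⁻⁶ m = 3.74 μm.
Area A = 0.0308 m².
(b) P = εσAT⁴ = 0.954×5.670×10⁻⁸×0.0308×(774.6)⁴ = 600 W.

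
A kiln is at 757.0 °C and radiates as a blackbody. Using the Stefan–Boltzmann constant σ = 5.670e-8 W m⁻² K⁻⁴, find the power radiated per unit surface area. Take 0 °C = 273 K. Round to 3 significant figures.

T = 757.0 °C + 273 = 1030.0 K.
Stefan–Boltzmann: I = σT⁴ = 5.670×10⁻⁸ × (1030.0)⁴ = 6.38×10⁴ W/m².

I ≈ 6.38×10⁴ W/m²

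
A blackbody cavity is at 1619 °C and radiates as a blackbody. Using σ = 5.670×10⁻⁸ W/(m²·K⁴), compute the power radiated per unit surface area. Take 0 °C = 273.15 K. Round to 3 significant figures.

I ≈ 7.27×10⁵ W/m²

T = 1619 °C + 273.15 = 1892.15 K.
Stefan–Boltzmann: I = σT⁴ = 5.670×10⁻⁸ × (1892.15)⁴ = 7.27×10⁵ W/m².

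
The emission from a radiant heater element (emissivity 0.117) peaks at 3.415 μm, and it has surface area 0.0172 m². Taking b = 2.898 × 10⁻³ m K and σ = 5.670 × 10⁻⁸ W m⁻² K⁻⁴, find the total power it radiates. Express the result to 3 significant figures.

Wien's law: T = b/λ_max = 2.898×10⁻³/3.415×10⁻⁶ = 848.609 K.
Area A = 0.0172 m².
Then P = εσAT⁴ = 0.117×5.670×10⁻⁸×0.0172×(848.609)⁴ = 59.2 W.

P ≈ 59.2 W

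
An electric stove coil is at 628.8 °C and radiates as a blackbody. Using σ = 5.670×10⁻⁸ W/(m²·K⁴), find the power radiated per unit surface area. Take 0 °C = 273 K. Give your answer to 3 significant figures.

T = 628.8 °C + 273 = 901.8 K.
Stefan–Boltzmann: I = σT⁴ = 5.670×10⁻⁸ × (901.8)⁴ = 3.75×10⁴ W/m².

I ≈ 3.75×10⁴ W/m²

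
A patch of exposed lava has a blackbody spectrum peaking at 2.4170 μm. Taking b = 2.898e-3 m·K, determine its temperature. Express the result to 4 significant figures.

Wien's law gives T = b/λ_max = (2.898×10⁻³ m·K)/(2.4170×10⁻⁶ m) = 1199 K.

T ≈ 1199 K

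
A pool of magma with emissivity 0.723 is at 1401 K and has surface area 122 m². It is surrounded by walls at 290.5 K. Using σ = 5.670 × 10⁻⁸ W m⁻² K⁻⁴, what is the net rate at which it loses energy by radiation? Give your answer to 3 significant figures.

Net loss ≈ 1.92×10⁷ W

Area A = 122 m².
Net radiated power P_net = εσA(T⁴ − T₀⁴) = 0.723×5.670×10⁻⁸×122×(1401⁴ − 290.5⁴).
T⁴ − T₀⁴ = 3.85259×10¹² − 7.12171×10⁹ = 3.84547×10¹² K⁴, so P_net = 1.92×10⁷ W.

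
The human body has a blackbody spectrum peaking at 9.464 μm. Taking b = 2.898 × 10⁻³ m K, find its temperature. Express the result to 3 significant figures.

Wien's law gives T = b/λ_max = (2.898×10⁻³ m·K)/(9.464×10⁻⁶ m) = 306 K.

T ≈ 306 K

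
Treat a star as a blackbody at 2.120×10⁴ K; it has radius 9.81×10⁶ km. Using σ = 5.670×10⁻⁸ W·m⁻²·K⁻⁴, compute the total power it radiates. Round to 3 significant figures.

P ≈ 1.39×10³¹ W

Surface area A = 4πR² = 4π(9.81×10⁹ m)² = 1.20934×10²¹ m².
P = σAT⁴ = 5.670×10⁻⁸ × 1.20934×10²¹ × (2.120×10⁴)⁴ = 1.39×10³¹ W.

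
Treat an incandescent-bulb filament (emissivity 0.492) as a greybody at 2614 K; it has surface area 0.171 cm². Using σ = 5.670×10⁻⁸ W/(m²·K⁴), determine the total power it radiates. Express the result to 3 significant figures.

P ≈ 22.3 W

Area A = 0.171 cm² = 1.71×10⁻⁵ m².
P = εσAT⁴ = 0.492 × 5.670×10⁻⁸ × 1.71×10⁻⁵ × (2614)⁴ = 22.3 W.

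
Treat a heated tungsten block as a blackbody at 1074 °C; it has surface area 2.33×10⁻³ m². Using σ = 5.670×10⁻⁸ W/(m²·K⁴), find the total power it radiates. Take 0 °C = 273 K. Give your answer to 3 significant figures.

P ≈ 435 W

T = 1074 °C + 273 = 1347 K.
Area A = 2.33×10⁻³ m².
P = σAT⁴ = 5.670×10⁻⁸ × 2.33×10⁻³ × (1347)⁴ = 435 W.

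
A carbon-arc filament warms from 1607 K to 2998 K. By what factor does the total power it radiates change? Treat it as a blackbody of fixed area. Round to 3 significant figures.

P₂/P₁ ≈ 12.1

P ∝ T⁴, so P₂/P₁ = (T₂/T₁)⁴ = (2998/1607)⁴ = (1.86559)⁴ = 12.1.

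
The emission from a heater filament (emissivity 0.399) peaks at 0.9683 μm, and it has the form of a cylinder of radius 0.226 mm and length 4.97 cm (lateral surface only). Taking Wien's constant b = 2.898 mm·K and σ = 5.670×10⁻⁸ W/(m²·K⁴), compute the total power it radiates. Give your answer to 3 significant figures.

P ≈ 128 W

Wien's law: T = b/λ_max = 2.898×10⁻³/9.683×10⁻⁷ = 2992.87 K.
Lateral area A = 2πrL = 2π×2.26×10⁻⁴×0.0497 = 7.05740×10⁻⁵ m².
Then P = εσAT⁴ = 0.399×5.670×10⁻⁸×7.05740×10⁻⁵×(2992.87)⁴ = 128 W.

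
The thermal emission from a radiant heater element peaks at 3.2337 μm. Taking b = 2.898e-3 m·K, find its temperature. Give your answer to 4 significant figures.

T ≈ 896.2 K

Wien's law gives T = b/λ_max = (2.898×10⁻³ m·K)/(3.2337×10⁻⁶ m) = 896.2 K.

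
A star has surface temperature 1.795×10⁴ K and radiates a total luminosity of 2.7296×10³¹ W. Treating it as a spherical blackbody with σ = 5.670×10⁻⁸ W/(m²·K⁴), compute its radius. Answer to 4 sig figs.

L = 4πR²σT⁴ ⇒ R = √(L/(4πσT⁴)).
σT⁴ = 5.88628×10⁹ W/m², so R = √(2.7296×10³¹/(4π×5.88628×10⁹)) = 1.921×10¹⁰ m.

R ≈ 1.921×10¹⁰ m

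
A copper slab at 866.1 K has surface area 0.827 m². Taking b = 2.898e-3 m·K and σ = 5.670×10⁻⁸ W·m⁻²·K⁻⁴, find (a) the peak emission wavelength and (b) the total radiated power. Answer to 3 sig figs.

λ_max ≈ 3.35 μm; P ≈ 2.64×10⁴ W

(a) λ_max = b/T = 2.898×10⁻³/866.1 = 3.346×10⁻⁶ m = 3.35 μm.
Area A = 0.827 m².
(b) P = σAT⁴ = 5.670×10⁻⁸×0.827×(866.1)⁴ = 2.64×10⁴ W.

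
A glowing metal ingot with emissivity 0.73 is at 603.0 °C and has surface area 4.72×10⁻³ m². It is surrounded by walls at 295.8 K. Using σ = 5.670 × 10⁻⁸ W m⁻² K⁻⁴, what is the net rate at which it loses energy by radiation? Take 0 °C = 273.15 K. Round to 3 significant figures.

T = 603.0 °C + 273.15 = 876.15 K.
Area A = 4.72×10⁻³ m².
Net radiated power P_net = εσA(T⁴ − T₀⁴) = 0.73×5.670×10⁻⁸×4.72×10⁻³×(876.15⁴ − 295.8⁴).
T⁴ − T₀⁴ = 5.89269×10¹¹ − 7.65584×10⁹ = 5.81613×10¹¹ K⁴, so P_net = 114 W.

Net loss ≈ 114 W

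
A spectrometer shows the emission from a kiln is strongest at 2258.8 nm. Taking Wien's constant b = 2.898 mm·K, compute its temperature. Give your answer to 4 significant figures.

Wien's law gives T = b/λ_max = (2.898×10⁻³ m·K)/(2.2588×10⁻⁶ m) = 1283 K.

T ≈ 1283 K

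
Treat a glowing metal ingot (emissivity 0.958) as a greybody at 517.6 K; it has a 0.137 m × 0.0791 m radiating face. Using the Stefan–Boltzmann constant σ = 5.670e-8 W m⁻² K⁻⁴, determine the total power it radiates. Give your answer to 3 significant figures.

P ≈ 42.2 W

Area A = 0.137 × 0.0791 = 0.0108367 m².
P = εσAT⁴ = 0.958 × 5.670×10⁻⁸ × 0.0108367 × (517.6)⁴ = 42.2 W.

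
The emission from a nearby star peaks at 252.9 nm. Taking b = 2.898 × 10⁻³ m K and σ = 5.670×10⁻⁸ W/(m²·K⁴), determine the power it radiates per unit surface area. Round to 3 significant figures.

I ≈ 9.78×10⁸ W/m²

Wien's law: T = b/λ_max = 2.898×10⁻³/2.529×10⁻⁷ = 11459.1 K.
Then I = σT⁴ = 5.670×10⁻⁸×(11459.1)⁴ = 9.78×10⁸ W/m².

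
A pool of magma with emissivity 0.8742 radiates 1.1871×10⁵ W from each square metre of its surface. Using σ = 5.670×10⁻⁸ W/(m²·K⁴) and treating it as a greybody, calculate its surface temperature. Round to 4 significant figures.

I = εσT⁴, so T = (I/εσ)^(1/4) = (1.1871×10⁵/(0.8742×5.670×10⁻⁸))^(1/4) = 1244 K.

T ≈ 1244 K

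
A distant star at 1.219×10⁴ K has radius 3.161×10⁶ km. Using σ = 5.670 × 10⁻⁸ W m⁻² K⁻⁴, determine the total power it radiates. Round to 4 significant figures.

P ≈ 1.572×10²⁹ W

Surface area A = 4πR² = 4π(3.161×10⁹ m)² = 1.25562×10²⁰ m².
P = σAT⁴ = 5.670×10⁻⁸ × 1.25562×10²⁰ × (1.219×10⁴)⁴ = 1.572×10²⁹ W.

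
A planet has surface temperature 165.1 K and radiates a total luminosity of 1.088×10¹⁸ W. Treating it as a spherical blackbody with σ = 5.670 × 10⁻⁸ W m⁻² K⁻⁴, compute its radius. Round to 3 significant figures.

L = 4πR²σT⁴ ⇒ R = √(L/(4πσT⁴)).
σT⁴ = 42.1280 W/m², so R = √(1.088×10¹⁸/(4π×42.1280)) = 4.53×10⁷ m.

R ≈ 4.53×10⁷ m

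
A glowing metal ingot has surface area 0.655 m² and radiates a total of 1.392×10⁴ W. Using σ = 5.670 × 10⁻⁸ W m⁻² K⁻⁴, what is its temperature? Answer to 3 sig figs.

T ≈ 782 K

Area A = 0.655 m².
P = σAT⁴ ⇒ T = (P/(σA))^(1/4) = (1.392×10⁴/(5.670×10⁻⁸×0.655))^(1/4) = 782 K.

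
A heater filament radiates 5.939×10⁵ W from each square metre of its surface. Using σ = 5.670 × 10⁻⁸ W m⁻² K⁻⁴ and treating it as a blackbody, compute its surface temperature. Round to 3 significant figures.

T ≈ 1.80×10³ K

I = σT⁴, so T = (I/σ)^(1/4) = (5.939×10⁵/(5.670×10⁻⁸))^(1/4) = 1.80×10³ K.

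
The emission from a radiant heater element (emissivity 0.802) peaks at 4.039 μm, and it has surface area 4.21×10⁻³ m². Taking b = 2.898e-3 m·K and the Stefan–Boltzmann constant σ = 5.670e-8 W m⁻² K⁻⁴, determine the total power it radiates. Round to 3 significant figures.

P ≈ 50.7 W

Wien's law: T = b/λ_max = 2.898×10⁻³/4.039×10⁻⁶ = 717.504 K.
Area A = 4.21×10⁻³ m².
Then P = εσAT⁴ = 0.802×5.670×10⁻⁸×4.21×10⁻³×(717.504)⁴ = 50.7 W.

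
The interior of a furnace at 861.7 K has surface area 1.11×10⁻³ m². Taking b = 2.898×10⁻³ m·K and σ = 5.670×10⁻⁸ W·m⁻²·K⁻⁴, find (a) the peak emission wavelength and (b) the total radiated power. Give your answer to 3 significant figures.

(a) λ_max = b/T = 2.898×10⁻³/861.7 = 3.363×10⁻⁶ m = 3.36 μm.
Area A = 1.11×10⁻³ m².
(b) P = σAT⁴ = 5.670×10⁻⁸×1.11×10⁻³×(861.7)⁴ = 34.7 W.

λ_max ≈ 3.36 μm; P ≈ 34.7 W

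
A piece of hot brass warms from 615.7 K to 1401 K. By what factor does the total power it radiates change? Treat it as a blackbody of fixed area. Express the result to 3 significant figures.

P₂/P₁ ≈ 26.8

P ∝ T⁴, so P₂/P₁ = (T₂/T₁)⁴ = (1401/615.7)⁴ = (2.27546)⁴ = 26.8.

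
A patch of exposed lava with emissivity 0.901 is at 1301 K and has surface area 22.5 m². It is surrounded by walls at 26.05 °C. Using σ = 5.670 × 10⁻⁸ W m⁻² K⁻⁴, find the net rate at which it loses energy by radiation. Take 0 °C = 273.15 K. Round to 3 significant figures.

Net loss ≈ 3.28×10⁶ W

Surroundings: T = 26.05 °C + 273.15 = 299.20 K.
Area A = 22.5 m².
Net radiated power P_net = εσA(T⁴ − T₀⁴) = 0.901×5.670×10⁻⁸×22.5×(1301⁴ − 299.20⁴).
T⁴ − T₀⁴ = 2.86490×10¹² − 8.01394×10⁹ = 2.85689×10¹² K⁴, so P_net = 3.28×10⁶ W.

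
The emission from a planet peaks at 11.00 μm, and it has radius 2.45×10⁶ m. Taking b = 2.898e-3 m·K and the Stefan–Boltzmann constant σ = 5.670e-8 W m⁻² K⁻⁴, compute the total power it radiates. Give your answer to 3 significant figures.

Wien's law: T = b/λ_max = 2.898×10⁻³/1.100×10⁻⁵ = 263.455 K.
Surface area A = 4πR² = 4π(2.45×10⁶ m)² = 7.54296×10¹³ m².
Then P = σAT⁴ = 5.670×10⁻⁸×7.54296×10¹³×(263.455)⁴ = 2.06×10¹⁶ W.

P ≈ 2.06×10¹⁶ W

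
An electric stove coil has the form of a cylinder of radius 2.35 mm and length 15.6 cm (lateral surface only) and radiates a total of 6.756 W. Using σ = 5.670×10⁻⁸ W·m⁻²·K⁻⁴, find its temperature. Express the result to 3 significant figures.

T ≈ 477 K

Lateral area A = 2πrL = 2π×2.35×10⁻³×0.156 = 2.30342×10⁻³ m².
P = σAT⁴ ⇒ T = (P/(σA))^(1/4) = (6.756/(5.670×10⁻⁸×2.30342×10⁻³))^(1/4) = 477 K.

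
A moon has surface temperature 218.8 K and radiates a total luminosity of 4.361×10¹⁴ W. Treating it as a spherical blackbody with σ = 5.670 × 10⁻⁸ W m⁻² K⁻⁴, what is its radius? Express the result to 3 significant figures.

R ≈ 5.17×10⁵ m

L = 4πR²σT⁴ ⇒ R = √(L/(4πσT⁴)).
σT⁴ = 129.949 W/m², so R = √(4.361×10¹⁴/(4π×129.949)) = 5.17×10⁵ m.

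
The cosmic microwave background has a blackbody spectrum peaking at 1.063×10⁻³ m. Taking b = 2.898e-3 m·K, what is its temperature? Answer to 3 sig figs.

Wien's law gives T = b/λ_max = (2.898×10⁻³ m·K)/(1.063×10⁻³ m) = 2.73 K.

T ≈ 2.73 K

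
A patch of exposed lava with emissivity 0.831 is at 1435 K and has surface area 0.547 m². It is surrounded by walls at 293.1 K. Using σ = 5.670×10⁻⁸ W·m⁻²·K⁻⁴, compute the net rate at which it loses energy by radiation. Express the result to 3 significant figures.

Area A = 0.547 m².
Net radiated power P_net = εσA(T⁴ − T₀⁴) = 0.831×5.670×10⁻⁸×0.547×(1435⁴ − 293.1⁴).
T⁴ − T₀⁴ = 4.24041×10¹² − 7.38012×10⁹ = 4.23303×10¹² K⁴, so P_net = 1.09×10⁵ W.

Net loss ≈ 1.09×10⁵ W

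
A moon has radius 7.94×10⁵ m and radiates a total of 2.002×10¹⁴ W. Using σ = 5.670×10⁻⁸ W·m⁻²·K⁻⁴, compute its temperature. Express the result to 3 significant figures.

T ≈ 145 K

Surface area A = 4πR² = 4π(7.94×10⁵ m)² = 7.92229×10¹² m².
P = σAT⁴ ⇒ T = (P/(σA))^(1/4) = (2.002×10¹⁴/(5.670×10⁻⁸×7.92229×10¹²))^(1/4) = 145 K.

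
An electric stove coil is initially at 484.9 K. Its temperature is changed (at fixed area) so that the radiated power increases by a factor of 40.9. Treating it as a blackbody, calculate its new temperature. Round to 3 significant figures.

P ∝ T⁴, so T₂/T₁ = (P₂/P₁)^(1/4) = (40.9)^(1/4) = 2.52890.
T₂ = 484.9 × 2.52890 = 1.23×10³ K.

T₂ ≈ 1.23×10³ K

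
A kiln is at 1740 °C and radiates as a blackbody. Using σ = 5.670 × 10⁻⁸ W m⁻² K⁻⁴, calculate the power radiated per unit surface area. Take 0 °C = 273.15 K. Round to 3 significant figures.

I ≈ 9.31×10⁵ W/m²

T = 1740 °C + 273.15 = 2013.15 K.
Stefan–Boltzmann: I = σT⁴ = 5.670×10⁻⁸ × (2013.15)⁴ = 9.31×10⁵ W/m².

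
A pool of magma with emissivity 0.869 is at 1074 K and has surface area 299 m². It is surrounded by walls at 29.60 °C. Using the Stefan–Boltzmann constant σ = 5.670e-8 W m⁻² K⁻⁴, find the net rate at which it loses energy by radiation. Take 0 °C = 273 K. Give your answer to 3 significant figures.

Surroundings: T = 29.60 °C + 273 = 302.60 K.
Area A = 299 m².
Net radiated power P_net = εσA(T⁴ − T₀⁴) = 0.869×5.670×10⁻⁸×299×(1074⁴ − 302.60⁴).
T⁴ − T₀⁴ = 1.33051×10¹² − 8.38447×10⁹ = 1.32213×10¹² K⁴, so P_net = 1.95×10⁷ W.

Net loss ≈ 1.95×10⁷ W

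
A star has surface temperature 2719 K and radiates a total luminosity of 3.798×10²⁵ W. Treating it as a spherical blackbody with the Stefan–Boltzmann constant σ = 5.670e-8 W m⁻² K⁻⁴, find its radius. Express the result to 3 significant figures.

R ≈ 9.88×10⁸ m

L = 4πR²σT⁴ ⇒ R = √(L/(4πσT⁴)).
σT⁴ = 3.09899×10⁶ W/m², so R = √(3.798×10²⁵/(4π×3.09899×10⁶)) = 9.88×10⁸ m.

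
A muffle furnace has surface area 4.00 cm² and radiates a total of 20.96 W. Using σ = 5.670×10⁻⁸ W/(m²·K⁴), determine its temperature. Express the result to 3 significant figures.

Area A = 4.00 cm² = 4.00×10⁻⁴ m².
P = σAT⁴ ⇒ T = (P/(σA))^(1/4) = (20.96/(5.670×10⁻⁸×4.00×10⁻⁴))^(1/4) = 980 K.

T ≈ 980 K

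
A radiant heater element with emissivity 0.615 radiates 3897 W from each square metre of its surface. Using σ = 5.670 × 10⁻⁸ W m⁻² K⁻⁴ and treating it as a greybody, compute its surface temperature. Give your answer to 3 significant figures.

I = εσT⁴, so T = (I/εσ)^(1/4) = (3897/(0.615×5.670×10⁻⁸))^(1/4) = 578 K.

T ≈ 578 K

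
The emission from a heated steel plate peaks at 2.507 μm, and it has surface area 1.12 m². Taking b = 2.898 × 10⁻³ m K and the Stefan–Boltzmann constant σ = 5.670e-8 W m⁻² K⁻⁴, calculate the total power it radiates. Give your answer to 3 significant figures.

P ≈ 1.13×10⁵ W

Wien's law: T = b/λ_max = 2.898×10⁻³/2.507×10⁻⁶ = 1155.96 K.
Area A = 1.12 m².
Then P = σAT⁴ = 5.670×10⁻⁸×1.12×(1155.96)⁴ = 1.13×10⁵ W.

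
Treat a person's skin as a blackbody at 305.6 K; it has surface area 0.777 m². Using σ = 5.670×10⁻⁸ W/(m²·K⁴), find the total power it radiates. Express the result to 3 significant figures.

P ≈ 384 W

Area A = 0.777 m².
P = σAT⁴ = 5.670×10⁻⁸ × 0.777 × (305.6)⁴ = 384 W.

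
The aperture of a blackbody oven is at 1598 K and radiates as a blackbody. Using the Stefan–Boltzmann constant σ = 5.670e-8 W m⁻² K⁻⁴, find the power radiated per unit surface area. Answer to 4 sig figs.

I ≈ 3.697×10⁵ W/m²

Stefan–Boltzmann: I = σT⁴ = 5.670×10⁻⁸ × (1598)⁴ = 3.697×10⁵ W/m².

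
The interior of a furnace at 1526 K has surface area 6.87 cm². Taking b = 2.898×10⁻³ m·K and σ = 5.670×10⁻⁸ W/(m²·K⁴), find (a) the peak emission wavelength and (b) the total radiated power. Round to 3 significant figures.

λ_max ≈ 1.90 μm; P ≈ 211 W

(a) λ_max = b/T = 2.898×10⁻³/1526 = 1.899×10⁻⁶ m = 1.90 μm.
Area A = 6.87 cm² = 6.87×10⁻⁴ m².
(b) P = σAT⁴ = 5.670×10⁻⁸×6.87×10⁻⁴×(1526)⁴ = 211 W.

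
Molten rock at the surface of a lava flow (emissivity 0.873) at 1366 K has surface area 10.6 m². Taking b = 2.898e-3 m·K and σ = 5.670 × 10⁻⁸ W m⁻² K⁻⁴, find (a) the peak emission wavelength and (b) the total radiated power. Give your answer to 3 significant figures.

(a) λ_max = b/T = 2.898×10⁻³/1366 = 2.122×10⁻⁶ m = 2.12×10³ nm.
Area A = 10.6 m².
(b) P = εσAT⁴ = 0.873×5.670×10⁻⁸×10.6×(1366)⁴ = 1.83×10⁶ W.

λ_max ≈ 2.12×10³ nm; P ≈ 1.83×10⁶ W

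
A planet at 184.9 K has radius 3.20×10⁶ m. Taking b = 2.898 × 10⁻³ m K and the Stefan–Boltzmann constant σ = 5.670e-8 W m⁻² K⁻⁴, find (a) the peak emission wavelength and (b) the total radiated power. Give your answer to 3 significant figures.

(a) λ_max = b/T = 2.898×10⁻³/184.9 = 1.567×10⁻⁵ m = 15.7 μm.
Surface area A = 4πR² = 4π(3.20×10⁶ m)² = 1.28680×10¹⁴ m².
(b) P = σAT⁴ = 5.670×10⁻⁸×1.28680×10¹⁴×(184.9)⁴ = 8.53×10¹⁵ W.

λ_max ≈ 15.7 μm; P ≈ 8.53×10¹⁵ W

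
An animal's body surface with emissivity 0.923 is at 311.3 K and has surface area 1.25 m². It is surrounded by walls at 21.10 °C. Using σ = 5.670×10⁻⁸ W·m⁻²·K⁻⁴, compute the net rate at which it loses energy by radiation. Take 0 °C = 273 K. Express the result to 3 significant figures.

Net loss ≈ 125 W

Surroundings: T = 21.10 °C + 273 = 294.10 K.
Area A = 1.25 m².
Net radiated power P_net = εσA(T⁴ − T₀⁴) = 0.923×5.670×10⁻⁸×1.25×(311.3⁴ − 294.10⁴).
T⁴ − T₀⁴ = 9.39110×10⁹ − 7.48135×10⁹ = 1.90975×10⁹ K⁴, so P_net = 125 W.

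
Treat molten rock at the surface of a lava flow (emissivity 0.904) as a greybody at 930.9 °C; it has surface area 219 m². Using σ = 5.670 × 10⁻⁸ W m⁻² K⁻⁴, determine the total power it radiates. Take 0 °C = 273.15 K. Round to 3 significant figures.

P ≈ 2.36×10⁷ W

T = 930.9 °C + 273.15 = 1204.05 K.
Area A = 219 m².
P = εσAT⁴ = 0.904 × 5.670×10⁻⁸ × 219 × (1204.05)⁴ = 2.36×10⁷ W.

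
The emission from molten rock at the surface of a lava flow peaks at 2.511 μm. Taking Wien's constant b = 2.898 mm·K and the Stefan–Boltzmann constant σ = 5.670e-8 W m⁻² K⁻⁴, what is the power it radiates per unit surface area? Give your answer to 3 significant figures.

I ≈ 1.01×10⁵ W/m²

Wien's law: T = b/λ_max = 2.898×10⁻³/2.511×10⁻⁶ = 1154.12 K.
Then I = σT⁴ = 5.670×10⁻⁸×(1154.12)⁴ = 1.01×10⁵ W/m².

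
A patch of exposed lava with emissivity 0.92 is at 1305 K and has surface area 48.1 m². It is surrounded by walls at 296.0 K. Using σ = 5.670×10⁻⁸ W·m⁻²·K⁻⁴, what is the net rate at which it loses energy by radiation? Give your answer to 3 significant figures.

Net loss ≈ 7.26×10⁶ W

Area A = 48.1 m².
Net radiated power P_net = εσA(T⁴ − T₀⁴) = 0.92×5.670×10⁻⁸×48.1×(1305⁴ − 296.0⁴).
T⁴ − T₀⁴ = 2.90029×10¹² − 7.67656×10⁹ = 2.89261×10¹² K⁴, so P_net = 7.26×10⁶ W.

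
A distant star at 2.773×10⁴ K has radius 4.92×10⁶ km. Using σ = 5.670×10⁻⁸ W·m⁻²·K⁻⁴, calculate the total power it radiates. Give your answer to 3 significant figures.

P ≈ 1.02×10³¹ W

Surface area A = 4πR² = 4π(4.92×10⁹ m)² = 3.04187×10²⁰ m².
P = σAT⁴ = 5.670×10⁻⁸ × 3.04187×10²⁰ × (2.773×10⁴)⁴ = 1.02×10³¹ W.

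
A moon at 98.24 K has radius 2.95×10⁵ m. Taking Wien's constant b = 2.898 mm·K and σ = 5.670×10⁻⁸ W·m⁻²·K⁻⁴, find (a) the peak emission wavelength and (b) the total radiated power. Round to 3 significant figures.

λ_max ≈ 29.5 μm; P ≈ 5.78×10¹² W

(a) λ_max = b/T = 2.898×10⁻³/98.24 = 2.950×10⁻⁵ m = 29.5 μm.
Surface area A = 4πR² = 4π(2.95×10⁵ m)² = 1.09359×10¹² m².
(b) P = σAT⁴ = 5.670×10⁻⁸×1.09359×10¹²×(98.24)⁴ = 5.78×10¹² W.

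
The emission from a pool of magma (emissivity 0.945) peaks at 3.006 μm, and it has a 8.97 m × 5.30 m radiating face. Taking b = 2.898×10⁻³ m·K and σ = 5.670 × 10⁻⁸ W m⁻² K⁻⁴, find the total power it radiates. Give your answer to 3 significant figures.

P ≈ 2.20×10⁶ W

Wien's law: T = b/λ_max = 2.898×10⁻³/3.006×10⁻⁶ = 964.072 K.
Area A = 8.97 × 5.30 = 47.541 m².
Then P = εσAT⁴ = 0.945×5.670×10⁻⁸×47.541×(964.072)⁴ = 2.20×10⁶ W.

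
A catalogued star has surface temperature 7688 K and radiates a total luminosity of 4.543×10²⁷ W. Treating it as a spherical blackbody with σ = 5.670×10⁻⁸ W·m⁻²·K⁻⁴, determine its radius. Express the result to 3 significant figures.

R ≈ 1.35×10⁹ m

L = 4πR²σT⁴ ⇒ R = √(L/(4πσT⁴)).
σT⁴ = 1.98078×10⁸ W/m², so R = √(4.543×10²⁷/(4π×1.98078×10⁸)) = 1.35×10⁹ m.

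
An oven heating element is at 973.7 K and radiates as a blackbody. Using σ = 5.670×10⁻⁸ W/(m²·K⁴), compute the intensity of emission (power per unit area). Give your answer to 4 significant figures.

Stefan–Boltzmann: I = σT⁴ = 5.670×10⁻⁸ × (973.7)⁴ = 5.097×10⁴ W/m².

I ≈ 5.097×10⁴ W/m²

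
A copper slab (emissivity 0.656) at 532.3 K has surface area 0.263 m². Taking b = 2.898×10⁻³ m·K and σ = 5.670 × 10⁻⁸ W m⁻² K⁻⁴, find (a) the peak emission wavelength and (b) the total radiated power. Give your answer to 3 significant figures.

λ_max ≈ 5.44 μm; P ≈ 785 W

(a) λ_max = b/T = 2.898×10⁻³/532.3 = 5.444×10⁻⁶ m = 5.44 μm.
Area A = 0.263 m².
(b) P = εσAT⁴ = 0.656×5.670×10⁻⁸×0.263×(532.3)⁴ = 785 W.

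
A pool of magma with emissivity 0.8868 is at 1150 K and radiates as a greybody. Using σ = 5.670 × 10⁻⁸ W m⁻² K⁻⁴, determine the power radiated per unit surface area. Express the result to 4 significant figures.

I ≈ 8.794×10⁴ W/m²

Stefan–Boltzmann: I = εσT⁴ = 0.8868 × 5.670×10⁻⁸ × (1150)⁴ = 8.794×10⁴ W/m².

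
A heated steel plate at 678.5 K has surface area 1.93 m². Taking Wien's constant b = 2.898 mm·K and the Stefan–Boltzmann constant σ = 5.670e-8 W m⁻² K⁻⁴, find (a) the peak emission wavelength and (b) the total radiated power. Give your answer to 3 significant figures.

(a) λ_max = b/T = 2.898×10⁻³/678.5 = 4.271×10⁻⁶ m = 4.27 μm.
Area A = 1.93 m².
(b) P = σAT⁴ = 5.670×10⁻⁸×1.93×(678.5)⁴ = 2.32×10⁴ W.

λ_max ≈ 4.27 μm; P ≈ 2.32×10⁴ W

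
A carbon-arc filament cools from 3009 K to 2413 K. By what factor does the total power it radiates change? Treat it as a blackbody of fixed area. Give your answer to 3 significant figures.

P ∝ T⁴, so P₂/P₁ = (T₂/T₁)⁴ = (2413/3009)⁴ = (0.801928)⁴ = 0.414.

P₂/P₁ ≈ 0.414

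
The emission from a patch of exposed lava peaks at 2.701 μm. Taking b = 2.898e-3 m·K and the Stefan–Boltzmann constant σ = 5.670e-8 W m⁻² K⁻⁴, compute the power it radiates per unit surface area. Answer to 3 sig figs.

I ≈ 7.51×10⁴ W/m²

Wien's law: T = b/λ_max = 2.898×10⁻³/2.701×10⁻⁶ = 1072.94 K.
Then I = σT⁴ = 5.670×10⁻⁸×(1072.94)⁴ = 7.51×10⁴ W/m².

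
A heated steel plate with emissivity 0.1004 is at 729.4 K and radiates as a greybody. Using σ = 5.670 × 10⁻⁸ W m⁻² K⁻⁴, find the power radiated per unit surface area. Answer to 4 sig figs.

Stefan–Boltzmann: I = εσT⁴ = 0.1004 × 5.670×10⁻⁸ × (729.4)⁴ = 1611 W/m².

I ≈ 1611 W/m²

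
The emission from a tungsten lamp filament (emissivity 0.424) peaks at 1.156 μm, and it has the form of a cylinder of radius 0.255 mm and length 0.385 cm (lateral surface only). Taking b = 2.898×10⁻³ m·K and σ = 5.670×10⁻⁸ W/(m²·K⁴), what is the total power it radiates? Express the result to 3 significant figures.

Wien's law: T = b/λ_max = 2.898×10⁻³/1.156×10⁻⁶ = 2506.92 K.
Lateral area A = 2πrL = 2π×2.55×10⁻⁴×3.85×10⁻³ = 6.16852×10⁻⁶ m².
Then P = εσAT⁴ = 0.424×5.670×10⁻⁸×6.16852×10⁻⁶×(2506.92)⁴ = 5.86 W.

P ≈ 5.86 W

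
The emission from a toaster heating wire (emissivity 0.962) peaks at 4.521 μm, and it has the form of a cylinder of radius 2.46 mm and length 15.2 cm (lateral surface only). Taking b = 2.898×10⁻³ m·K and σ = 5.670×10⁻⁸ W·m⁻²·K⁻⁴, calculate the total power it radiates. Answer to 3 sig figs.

P ≈ 21.6 W

Wien's law: T = b/λ_max = 2.898×10⁻³/4.521×10⁻⁶ = 641.009 K.
Lateral area A = 2πrL = 2π×2.46×10⁻³×0.152 = 2.34941×10⁻³ m².
Then P = εσAT⁴ = 0.962×5.670×10⁻⁸×2.34941×10⁻³×(641.009)⁴ = 21.6 W.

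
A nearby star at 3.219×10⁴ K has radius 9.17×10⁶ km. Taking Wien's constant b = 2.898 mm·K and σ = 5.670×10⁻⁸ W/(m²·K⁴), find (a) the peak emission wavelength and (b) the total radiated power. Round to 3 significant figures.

λ_max ≈ 90.0 nm; P ≈ 6.43×10³¹ W

(a) λ_max = b/T = 2.898×10⁻³/3.219×10⁴ = 9.003×10⁻⁸ m = 90.0 nm.
Surface area A = 4πR² = 4π(9.17×10⁹ m)² = 1.05669×10²¹ m².
(b) P = σAT⁴ = 5.670×10⁻⁸×1.05669×10²¹×(3.219×10⁴)⁴ = 6.43×10³¹ W.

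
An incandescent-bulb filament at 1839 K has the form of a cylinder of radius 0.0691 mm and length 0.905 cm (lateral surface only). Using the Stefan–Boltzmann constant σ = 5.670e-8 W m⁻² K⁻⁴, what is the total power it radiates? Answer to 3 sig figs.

Lateral area A = 2πrL = 2π×6.91×10⁻⁵×9.05×10⁻³ = 3.92922×10⁻⁶ m².
P = σAT⁴ = 5.670×10⁻⁸ × 3.92922×10⁻⁶ × (1839)⁴ = 2.55 W.

P ≈ 2.55 W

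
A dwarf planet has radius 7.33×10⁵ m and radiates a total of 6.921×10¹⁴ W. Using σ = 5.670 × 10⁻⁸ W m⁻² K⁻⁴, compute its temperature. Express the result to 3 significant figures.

Surface area A = 4πR² = 4π(7.33×10⁵ m)² = 6.75177×10¹² m².
P = σAT⁴ ⇒ T = (P/(σA))^(1/4) = (6.921×10¹⁴/(5.670×10⁻⁸×6.75177×10¹²))^(1/4) = 206 K.

T ≈ 206 K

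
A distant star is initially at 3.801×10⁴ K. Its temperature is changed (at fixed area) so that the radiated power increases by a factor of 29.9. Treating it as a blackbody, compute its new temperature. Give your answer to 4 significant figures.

T₂ ≈ 8.888×10⁴ K

P ∝ T⁴, so T₂/T₁ = (P₂/P₁)^(1/4) = (29.9)^(1/4) = 2.33839.
T₂ = 3.801×10⁴ × 2.33839 = 8.888×10⁴ K.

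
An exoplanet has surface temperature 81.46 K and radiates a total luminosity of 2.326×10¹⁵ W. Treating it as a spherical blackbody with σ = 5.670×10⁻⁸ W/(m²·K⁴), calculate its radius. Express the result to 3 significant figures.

L = 4πR²σT⁴ ⇒ R = √(L/(4πσT⁴)).
σT⁴ = 2.49667 W/m², so R = √(2.326×10¹⁵/(4π×2.49667)) = 8.61×10⁶ m.

R ≈ 8.61×10⁶ m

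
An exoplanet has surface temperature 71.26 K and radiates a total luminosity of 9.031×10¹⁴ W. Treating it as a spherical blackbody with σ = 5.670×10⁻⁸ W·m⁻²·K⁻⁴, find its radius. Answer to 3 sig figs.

L = 4πR²σT⁴ ⇒ R = √(L/(4πσT⁴)).
σT⁴ = 1.46206 W/m², so R = √(9.031×10¹⁴/(4π×1.46206)) = 7.01×10⁶ m.

R ≈ 7.01×10⁶ m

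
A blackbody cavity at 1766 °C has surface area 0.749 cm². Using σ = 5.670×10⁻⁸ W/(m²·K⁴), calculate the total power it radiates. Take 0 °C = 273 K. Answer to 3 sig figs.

T = 1766 °C + 273 = 2039 K.
Area A = 0.749 cm² = 7.49×10⁻⁵ m².
P = σAT⁴ = 5.670×10⁻⁸ × 7.49×10⁻⁵ × (2039)⁴ = 73.4 W.

P ≈ 73.4 W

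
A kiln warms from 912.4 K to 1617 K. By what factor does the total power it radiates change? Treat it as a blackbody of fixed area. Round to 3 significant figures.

P₂/P₁ ≈ 9.87

P ∝ T⁴, so P₂/P₁ = (T₂/T₁)⁴ = (1617/912.4)⁴ = (1.77225)⁴ = 9.87.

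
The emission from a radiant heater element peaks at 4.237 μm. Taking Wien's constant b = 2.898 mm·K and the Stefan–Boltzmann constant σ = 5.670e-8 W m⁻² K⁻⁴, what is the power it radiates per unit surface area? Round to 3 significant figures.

Wien's law: T = b/λ_max = 2.898×10⁻³/4.237×10⁻⁶ = 683.975 K.
Then I = σT⁴ = 5.670×10⁻⁸×(683.975)⁴ = 1.24×10⁴ W/m².

I ≈ 1.24×10⁴ W/m²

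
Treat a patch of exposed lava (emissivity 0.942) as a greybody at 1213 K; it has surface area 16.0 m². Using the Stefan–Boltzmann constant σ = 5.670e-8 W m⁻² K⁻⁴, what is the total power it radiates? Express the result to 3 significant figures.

P ≈ 1.85×10⁶ W

Area A = 16.0 m².
P = εσAT⁴ = 0.942 × 5.670×10⁻⁸ × 16.0 × (1213)⁴ = 1.85×10⁶ W.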